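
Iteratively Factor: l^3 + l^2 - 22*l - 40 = (l + 4)*(l^2 - 3*l - 10) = (l + 2)*(l + 4)*(l - 5)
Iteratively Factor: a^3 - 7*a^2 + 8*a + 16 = (a + 1)*(a^2 - 8*a + 16) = (a - 4)*(a + 1)*(a - 4)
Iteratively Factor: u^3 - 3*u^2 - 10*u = (u)*(u^2 - 3*u - 10) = u*(u - 5)*(u + 2)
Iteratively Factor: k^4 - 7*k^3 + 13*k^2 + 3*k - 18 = (k - 3)*(k^3 - 4*k^2 + k + 6) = (k - 3)*(k - 2)*(k^2 - 2*k - 3) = (k - 3)*(k - 2)*(k + 1)*(k - 3)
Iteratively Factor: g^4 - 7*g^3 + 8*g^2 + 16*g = (g - 4)*(g^3 - 3*g^2 - 4*g) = (g - 4)^2*(g^2 + g) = (g - 4)^2*(g + 1)*(g)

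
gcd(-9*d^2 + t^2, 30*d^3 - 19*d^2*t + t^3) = -3*d + t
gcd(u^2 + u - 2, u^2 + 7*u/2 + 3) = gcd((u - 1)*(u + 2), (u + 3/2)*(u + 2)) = u + 2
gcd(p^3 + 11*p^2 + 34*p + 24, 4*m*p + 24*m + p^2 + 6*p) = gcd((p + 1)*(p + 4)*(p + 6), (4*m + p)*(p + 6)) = p + 6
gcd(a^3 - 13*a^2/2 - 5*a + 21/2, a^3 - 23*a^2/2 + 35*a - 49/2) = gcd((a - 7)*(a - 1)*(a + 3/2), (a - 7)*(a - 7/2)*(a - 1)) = a^2 - 8*a + 7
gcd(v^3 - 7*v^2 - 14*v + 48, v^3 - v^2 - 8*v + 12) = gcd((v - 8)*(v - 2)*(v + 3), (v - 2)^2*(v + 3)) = v^2 + v - 6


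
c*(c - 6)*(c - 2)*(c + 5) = c^4 - 3*c^3 - 28*c^2 + 60*c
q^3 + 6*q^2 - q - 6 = (q - 1)*(q + 1)*(q + 6)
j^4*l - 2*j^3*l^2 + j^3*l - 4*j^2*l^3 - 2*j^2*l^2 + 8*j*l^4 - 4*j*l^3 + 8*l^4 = (j - 2*l)^2*(j + 2*l)*(j*l + l)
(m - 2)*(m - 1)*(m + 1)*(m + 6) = m^4 + 4*m^3 - 13*m^2 - 4*m + 12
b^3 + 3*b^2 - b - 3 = (b - 1)*(b + 1)*(b + 3)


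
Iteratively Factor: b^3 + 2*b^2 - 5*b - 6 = (b + 1)*(b^2 + b - 6) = (b - 2)*(b + 1)*(b + 3)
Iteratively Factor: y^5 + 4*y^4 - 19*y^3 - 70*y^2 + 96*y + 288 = (y - 3)*(y^4 + 7*y^3 + 2*y^2 - 64*y - 96) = (y - 3)*(y + 4)*(y^3 + 3*y^2 - 10*y - 24) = (y - 3)*(y + 2)*(y + 4)*(y^2 + y - 12) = (y - 3)^2*(y + 2)*(y + 4)*(y + 4)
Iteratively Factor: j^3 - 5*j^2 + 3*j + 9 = (j - 3)*(j^2 - 2*j - 3) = (j - 3)^2*(j + 1)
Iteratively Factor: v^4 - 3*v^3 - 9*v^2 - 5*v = (v - 5)*(v^3 + 2*v^2 + v) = (v - 5)*(v + 1)*(v^2 + v) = (v - 5)*(v + 1)^2*(v)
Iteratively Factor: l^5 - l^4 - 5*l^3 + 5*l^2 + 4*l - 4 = (l - 1)*(l^4 - 5*l^2 + 4) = (l - 2)*(l - 1)*(l^3 + 2*l^2 - l - 2) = (l - 2)*(l - 1)^2*(l^2 + 3*l + 2) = (l - 2)*(l - 1)^2*(l + 2)*(l + 1)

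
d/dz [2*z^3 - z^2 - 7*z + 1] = 6*z^2 - 2*z - 7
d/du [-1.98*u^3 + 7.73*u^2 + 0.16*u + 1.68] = -5.94*u^2 + 15.46*u + 0.16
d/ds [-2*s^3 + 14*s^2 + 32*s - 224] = -6*s^2 + 28*s + 32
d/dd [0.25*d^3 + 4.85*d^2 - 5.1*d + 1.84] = 0.75*d^2 + 9.7*d - 5.1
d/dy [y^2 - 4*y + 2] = 2*y - 4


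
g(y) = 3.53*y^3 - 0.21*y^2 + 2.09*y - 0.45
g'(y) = 10.59*y^2 - 0.42*y + 2.09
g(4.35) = 295.23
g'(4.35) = 200.65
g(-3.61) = -176.80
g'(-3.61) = 141.62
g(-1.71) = -22.29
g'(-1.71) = 33.77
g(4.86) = 409.96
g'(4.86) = 250.18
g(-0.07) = -0.60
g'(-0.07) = 2.17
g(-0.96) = -5.77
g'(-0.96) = 12.25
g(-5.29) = -539.95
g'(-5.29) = 300.66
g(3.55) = 162.25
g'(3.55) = 134.06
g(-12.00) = -6155.61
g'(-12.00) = 1532.09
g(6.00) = 767.01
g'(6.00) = 380.81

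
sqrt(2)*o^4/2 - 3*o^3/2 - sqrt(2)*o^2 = o^2*(o - 2*sqrt(2))*(sqrt(2)*o/2 + 1/2)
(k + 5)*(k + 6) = k^2 + 11*k + 30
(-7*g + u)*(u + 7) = -7*g*u - 49*g + u^2 + 7*u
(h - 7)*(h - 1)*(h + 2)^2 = h^4 - 4*h^3 - 21*h^2 - 4*h + 28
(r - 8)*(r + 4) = r^2 - 4*r - 32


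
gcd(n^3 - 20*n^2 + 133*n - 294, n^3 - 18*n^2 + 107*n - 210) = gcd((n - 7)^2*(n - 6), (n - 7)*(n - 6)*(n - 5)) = n^2 - 13*n + 42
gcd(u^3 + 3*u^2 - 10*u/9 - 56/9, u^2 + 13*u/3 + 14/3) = u^2 + 13*u/3 + 14/3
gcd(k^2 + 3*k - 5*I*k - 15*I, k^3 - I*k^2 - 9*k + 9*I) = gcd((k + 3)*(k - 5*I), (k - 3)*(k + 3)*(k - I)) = k + 3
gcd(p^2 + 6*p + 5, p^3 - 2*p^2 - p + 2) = p + 1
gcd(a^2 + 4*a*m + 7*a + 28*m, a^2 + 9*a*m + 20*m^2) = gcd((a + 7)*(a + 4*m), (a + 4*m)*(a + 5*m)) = a + 4*m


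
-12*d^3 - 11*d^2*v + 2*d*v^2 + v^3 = (-3*d + v)*(d + v)*(4*d + v)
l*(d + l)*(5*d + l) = 5*d^2*l + 6*d*l^2 + l^3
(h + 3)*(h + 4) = h^2 + 7*h + 12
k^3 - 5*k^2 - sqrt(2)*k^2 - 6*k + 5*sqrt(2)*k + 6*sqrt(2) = (k - 6)*(k + 1)*(k - sqrt(2))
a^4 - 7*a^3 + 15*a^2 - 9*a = a*(a - 3)^2*(a - 1)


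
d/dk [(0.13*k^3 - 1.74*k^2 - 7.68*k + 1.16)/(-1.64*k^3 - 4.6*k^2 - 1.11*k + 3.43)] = (1.11022302462516e-16*k^5 - 3.4516*k^4 - 25.479*k^3 - 26.3517*k^2 - 1.2644*k - 25.0548)/(2.6896*k^6 + 15.088*k^5 + 24.8008*k^4 - 1.0384*k^3 - 30.3239*k^2 - 7.6146*k + 11.7649)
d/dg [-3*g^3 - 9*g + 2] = -9*g^2 - 9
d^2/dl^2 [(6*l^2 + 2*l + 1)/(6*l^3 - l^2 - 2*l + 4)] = 2*(216*l^6 + 216*l^5 + 396*l^4 - 1042*l^3 - 249*l^2 - 42*l + 120)/(216*l^9 - 108*l^8 - 198*l^7 + 503*l^6 - 78*l^5 - 288*l^4 + 328*l^3 - 96*l + 64)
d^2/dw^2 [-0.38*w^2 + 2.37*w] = -0.760000000000000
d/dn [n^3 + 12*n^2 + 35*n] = 3*n^2 + 24*n + 35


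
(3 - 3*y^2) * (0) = 0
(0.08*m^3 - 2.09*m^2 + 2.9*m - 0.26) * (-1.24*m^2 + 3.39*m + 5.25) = -0.0992*m^5 + 2.8628*m^4 - 10.2611*m^3 - 0.819100000000001*m^2 + 14.3436*m - 1.365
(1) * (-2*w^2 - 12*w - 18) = -2*w^2 - 12*w - 18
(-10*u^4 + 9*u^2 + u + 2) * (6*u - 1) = -60*u^5 + 10*u^4 + 54*u^3 - 3*u^2 + 11*u - 2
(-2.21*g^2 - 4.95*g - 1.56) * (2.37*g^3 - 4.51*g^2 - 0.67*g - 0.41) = -5.2377*g^5 - 1.7644*g^4 + 20.108*g^3 + 11.2582*g^2 + 3.0747*g + 0.6396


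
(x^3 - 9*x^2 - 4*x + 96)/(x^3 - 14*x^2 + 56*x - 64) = (x + 3)/(x - 2)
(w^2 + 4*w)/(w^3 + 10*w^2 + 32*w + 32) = w/(w^2 + 6*w + 8)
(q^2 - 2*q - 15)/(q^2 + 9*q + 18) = (q - 5)/(q + 6)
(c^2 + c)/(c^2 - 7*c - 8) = c/(c - 8)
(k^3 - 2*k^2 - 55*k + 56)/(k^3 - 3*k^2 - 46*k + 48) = (k + 7)/(k + 6)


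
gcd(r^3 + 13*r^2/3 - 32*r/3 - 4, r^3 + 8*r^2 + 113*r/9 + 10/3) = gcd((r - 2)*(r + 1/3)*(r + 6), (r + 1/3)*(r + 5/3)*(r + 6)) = r^2 + 19*r/3 + 2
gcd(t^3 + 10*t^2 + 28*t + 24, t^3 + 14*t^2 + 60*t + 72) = t^2 + 8*t + 12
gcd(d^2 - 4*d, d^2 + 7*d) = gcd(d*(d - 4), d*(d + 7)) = d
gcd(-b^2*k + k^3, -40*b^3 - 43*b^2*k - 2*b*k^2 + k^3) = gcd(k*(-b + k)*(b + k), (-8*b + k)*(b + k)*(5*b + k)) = b + k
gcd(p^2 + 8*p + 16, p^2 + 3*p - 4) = p + 4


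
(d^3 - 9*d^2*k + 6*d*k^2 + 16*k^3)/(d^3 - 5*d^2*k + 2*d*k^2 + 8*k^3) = (d - 8*k)/(d - 4*k)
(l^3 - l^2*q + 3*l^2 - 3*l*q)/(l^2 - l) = (l^2 - l*q + 3*l - 3*q)/(l - 1)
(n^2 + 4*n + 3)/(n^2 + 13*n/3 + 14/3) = 3*(n^2 + 4*n + 3)/(3*n^2 + 13*n + 14)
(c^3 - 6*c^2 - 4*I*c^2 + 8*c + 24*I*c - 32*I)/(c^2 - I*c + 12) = (c^2 - 6*c + 8)/(c + 3*I)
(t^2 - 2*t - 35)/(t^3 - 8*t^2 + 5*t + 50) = (t^2 - 2*t - 35)/(t^3 - 8*t^2 + 5*t + 50)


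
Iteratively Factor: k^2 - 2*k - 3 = (k + 1)*(k - 3)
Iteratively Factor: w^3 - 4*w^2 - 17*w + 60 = (w - 3)*(w^2 - w - 20) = (w - 5)*(w - 3)*(w + 4)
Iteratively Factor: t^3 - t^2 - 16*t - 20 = (t + 2)*(t^2 - 3*t - 10) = (t - 5)*(t + 2)*(t + 2)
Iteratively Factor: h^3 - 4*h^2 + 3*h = (h)*(h^2 - 4*h + 3) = h*(h - 1)*(h - 3)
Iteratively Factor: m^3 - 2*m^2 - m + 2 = (m + 1)*(m^2 - 3*m + 2) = (m - 2)*(m + 1)*(m - 1)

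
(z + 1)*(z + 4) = z^2 + 5*z + 4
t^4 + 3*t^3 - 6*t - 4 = (t + 1)*(t + 2)*(t - sqrt(2))*(t + sqrt(2))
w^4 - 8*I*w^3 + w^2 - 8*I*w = w*(w - 8*I)*(w - I)*(w + I)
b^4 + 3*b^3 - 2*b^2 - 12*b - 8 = (b - 2)*(b + 1)*(b + 2)^2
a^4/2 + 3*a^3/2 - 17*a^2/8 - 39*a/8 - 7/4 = (a/2 + 1/2)*(a - 2)*(a + 1/2)*(a + 7/2)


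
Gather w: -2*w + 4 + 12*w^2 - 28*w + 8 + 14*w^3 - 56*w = 14*w^3 + 12*w^2 - 86*w + 12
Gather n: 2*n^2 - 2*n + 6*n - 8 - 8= 2*n^2 + 4*n - 16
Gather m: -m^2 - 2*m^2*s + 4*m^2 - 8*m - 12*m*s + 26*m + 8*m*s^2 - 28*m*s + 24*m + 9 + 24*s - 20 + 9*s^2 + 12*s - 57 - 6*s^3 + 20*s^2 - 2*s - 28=m^2*(3 - 2*s) + m*(8*s^2 - 40*s + 42) - 6*s^3 + 29*s^2 + 34*s - 96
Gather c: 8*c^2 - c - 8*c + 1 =8*c^2 - 9*c + 1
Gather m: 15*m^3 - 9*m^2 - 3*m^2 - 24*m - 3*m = 15*m^3 - 12*m^2 - 27*m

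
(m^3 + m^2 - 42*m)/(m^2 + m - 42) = m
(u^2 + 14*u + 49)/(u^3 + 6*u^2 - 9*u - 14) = (u + 7)/(u^2 - u - 2)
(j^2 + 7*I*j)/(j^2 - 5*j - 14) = j*(j + 7*I)/(j^2 - 5*j - 14)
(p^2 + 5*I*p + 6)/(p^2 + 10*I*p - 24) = (p - I)/(p + 4*I)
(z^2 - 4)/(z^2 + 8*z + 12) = (z - 2)/(z + 6)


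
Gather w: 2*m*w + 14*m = 2*m*w + 14*m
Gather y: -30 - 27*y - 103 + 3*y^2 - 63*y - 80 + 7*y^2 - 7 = 10*y^2 - 90*y - 220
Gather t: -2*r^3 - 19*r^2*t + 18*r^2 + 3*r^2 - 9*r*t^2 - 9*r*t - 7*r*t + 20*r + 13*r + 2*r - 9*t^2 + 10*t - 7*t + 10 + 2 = -2*r^3 + 21*r^2 + 35*r + t^2*(-9*r - 9) + t*(-19*r^2 - 16*r + 3) + 12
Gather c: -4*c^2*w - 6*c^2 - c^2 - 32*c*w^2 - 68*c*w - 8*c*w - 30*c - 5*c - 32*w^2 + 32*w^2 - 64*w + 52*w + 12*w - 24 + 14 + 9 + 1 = c^2*(-4*w - 7) + c*(-32*w^2 - 76*w - 35)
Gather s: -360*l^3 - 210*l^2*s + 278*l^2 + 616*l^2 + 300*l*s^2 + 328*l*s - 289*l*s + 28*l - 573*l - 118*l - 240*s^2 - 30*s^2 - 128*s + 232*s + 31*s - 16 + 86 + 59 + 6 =-360*l^3 + 894*l^2 - 663*l + s^2*(300*l - 270) + s*(-210*l^2 + 39*l + 135) + 135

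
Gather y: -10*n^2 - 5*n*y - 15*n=-10*n^2 - 5*n*y - 15*n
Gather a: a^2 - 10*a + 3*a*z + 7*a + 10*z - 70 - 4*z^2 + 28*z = a^2 + a*(3*z - 3) - 4*z^2 + 38*z - 70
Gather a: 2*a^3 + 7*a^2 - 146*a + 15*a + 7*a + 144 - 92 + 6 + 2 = 2*a^3 + 7*a^2 - 124*a + 60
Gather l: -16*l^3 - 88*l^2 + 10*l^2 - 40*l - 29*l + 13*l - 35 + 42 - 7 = -16*l^3 - 78*l^2 - 56*l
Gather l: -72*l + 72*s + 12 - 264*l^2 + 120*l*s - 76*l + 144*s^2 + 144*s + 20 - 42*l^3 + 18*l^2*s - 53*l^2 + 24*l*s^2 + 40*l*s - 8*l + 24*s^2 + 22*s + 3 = -42*l^3 + l^2*(18*s - 317) + l*(24*s^2 + 160*s - 156) + 168*s^2 + 238*s + 35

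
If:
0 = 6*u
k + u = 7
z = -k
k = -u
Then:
No Solution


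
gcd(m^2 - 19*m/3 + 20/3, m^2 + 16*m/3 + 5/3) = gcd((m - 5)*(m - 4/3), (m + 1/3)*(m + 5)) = 1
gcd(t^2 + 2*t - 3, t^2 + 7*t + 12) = t + 3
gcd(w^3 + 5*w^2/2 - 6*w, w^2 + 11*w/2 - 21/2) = w - 3/2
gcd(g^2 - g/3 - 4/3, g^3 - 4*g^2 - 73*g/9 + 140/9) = g - 4/3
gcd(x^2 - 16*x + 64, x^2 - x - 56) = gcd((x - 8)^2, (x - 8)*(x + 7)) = x - 8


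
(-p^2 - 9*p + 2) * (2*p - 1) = -2*p^3 - 17*p^2 + 13*p - 2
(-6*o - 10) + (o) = -5*o - 10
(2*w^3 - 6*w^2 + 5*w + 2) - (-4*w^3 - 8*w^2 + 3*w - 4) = 6*w^3 + 2*w^2 + 2*w + 6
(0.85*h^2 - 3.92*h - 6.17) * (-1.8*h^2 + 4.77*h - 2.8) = -1.53*h^4 + 11.1105*h^3 - 9.9724*h^2 - 18.4549*h + 17.276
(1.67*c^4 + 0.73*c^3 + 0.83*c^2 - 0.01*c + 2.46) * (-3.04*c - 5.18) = -5.0768*c^5 - 10.8698*c^4 - 6.3046*c^3 - 4.269*c^2 - 7.4266*c - 12.7428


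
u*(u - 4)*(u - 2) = u^3 - 6*u^2 + 8*u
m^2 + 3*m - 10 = (m - 2)*(m + 5)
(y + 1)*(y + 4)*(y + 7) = y^3 + 12*y^2 + 39*y + 28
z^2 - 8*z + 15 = (z - 5)*(z - 3)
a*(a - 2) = a^2 - 2*a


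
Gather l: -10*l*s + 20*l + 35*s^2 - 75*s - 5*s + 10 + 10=l*(20 - 10*s) + 35*s^2 - 80*s + 20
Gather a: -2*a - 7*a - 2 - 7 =-9*a - 9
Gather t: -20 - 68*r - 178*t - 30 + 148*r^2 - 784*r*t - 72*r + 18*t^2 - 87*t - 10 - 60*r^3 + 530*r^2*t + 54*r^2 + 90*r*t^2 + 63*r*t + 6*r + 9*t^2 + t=-60*r^3 + 202*r^2 - 134*r + t^2*(90*r + 27) + t*(530*r^2 - 721*r - 264) - 60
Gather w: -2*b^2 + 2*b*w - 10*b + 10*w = -2*b^2 - 10*b + w*(2*b + 10)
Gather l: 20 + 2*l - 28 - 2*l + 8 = 0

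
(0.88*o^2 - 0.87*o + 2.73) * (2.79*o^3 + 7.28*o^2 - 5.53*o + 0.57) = 2.4552*o^5 + 3.9791*o^4 - 3.5833*o^3 + 25.1871*o^2 - 15.5928*o + 1.5561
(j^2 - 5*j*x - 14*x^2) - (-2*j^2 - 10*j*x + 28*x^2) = 3*j^2 + 5*j*x - 42*x^2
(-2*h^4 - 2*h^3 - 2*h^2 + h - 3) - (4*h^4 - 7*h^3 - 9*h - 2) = -6*h^4 + 5*h^3 - 2*h^2 + 10*h - 1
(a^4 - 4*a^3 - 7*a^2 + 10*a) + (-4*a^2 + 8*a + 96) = a^4 - 4*a^3 - 11*a^2 + 18*a + 96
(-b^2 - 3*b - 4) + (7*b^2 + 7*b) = 6*b^2 + 4*b - 4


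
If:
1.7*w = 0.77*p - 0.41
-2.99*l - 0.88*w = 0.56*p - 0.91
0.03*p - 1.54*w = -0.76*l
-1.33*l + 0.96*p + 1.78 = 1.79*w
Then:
No Solution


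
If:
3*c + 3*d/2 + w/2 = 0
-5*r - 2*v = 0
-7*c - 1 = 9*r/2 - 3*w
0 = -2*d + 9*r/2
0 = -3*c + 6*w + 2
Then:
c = -40/21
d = 89/21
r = 356/189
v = -890/189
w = -9/7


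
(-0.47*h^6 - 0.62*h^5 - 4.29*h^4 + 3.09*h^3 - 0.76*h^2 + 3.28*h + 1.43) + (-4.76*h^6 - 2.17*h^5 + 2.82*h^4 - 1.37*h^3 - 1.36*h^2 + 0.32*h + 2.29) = -5.23*h^6 - 2.79*h^5 - 1.47*h^4 + 1.72*h^3 - 2.12*h^2 + 3.6*h + 3.72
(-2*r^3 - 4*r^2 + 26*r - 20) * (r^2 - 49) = -2*r^5 - 4*r^4 + 124*r^3 + 176*r^2 - 1274*r + 980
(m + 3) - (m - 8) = 11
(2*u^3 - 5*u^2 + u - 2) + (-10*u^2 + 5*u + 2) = 2*u^3 - 15*u^2 + 6*u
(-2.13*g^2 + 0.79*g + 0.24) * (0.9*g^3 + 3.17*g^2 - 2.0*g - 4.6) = -1.917*g^5 - 6.0411*g^4 + 6.9803*g^3 + 8.9788*g^2 - 4.114*g - 1.104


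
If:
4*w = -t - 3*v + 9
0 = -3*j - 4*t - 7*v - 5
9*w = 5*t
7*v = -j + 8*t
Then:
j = -8899/1162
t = 999/1162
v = 2413/1162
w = 555/1162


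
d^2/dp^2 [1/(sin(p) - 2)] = (-2*sin(p) + cos(p)^2 + 1)/(sin(p) - 2)^3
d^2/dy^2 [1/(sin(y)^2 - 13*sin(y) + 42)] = (-4*sin(y)^4 + 39*sin(y)^3 + 5*sin(y)^2 - 624*sin(y) + 254)/(sin(y)^2 - 13*sin(y) + 42)^3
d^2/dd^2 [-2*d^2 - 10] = -4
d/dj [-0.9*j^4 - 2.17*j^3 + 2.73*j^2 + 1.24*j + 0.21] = -3.6*j^3 - 6.51*j^2 + 5.46*j + 1.24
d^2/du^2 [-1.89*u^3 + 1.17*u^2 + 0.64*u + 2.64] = 2.34 - 11.34*u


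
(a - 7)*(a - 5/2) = a^2 - 19*a/2 + 35/2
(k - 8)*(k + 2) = k^2 - 6*k - 16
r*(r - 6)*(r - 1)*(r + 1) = r^4 - 6*r^3 - r^2 + 6*r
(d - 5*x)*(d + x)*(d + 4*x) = d^3 - 21*d*x^2 - 20*x^3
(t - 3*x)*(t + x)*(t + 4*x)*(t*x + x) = t^4*x + 2*t^3*x^2 + t^3*x - 11*t^2*x^3 + 2*t^2*x^2 - 12*t*x^4 - 11*t*x^3 - 12*x^4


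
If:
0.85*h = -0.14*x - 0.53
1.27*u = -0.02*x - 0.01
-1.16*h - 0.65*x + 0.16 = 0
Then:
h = -0.94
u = -0.04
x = 1.92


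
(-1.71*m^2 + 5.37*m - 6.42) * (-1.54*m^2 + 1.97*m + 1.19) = 2.6334*m^4 - 11.6385*m^3 + 18.4308*m^2 - 6.2571*m - 7.6398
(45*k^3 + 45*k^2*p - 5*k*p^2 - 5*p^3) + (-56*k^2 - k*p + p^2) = 45*k^3 + 45*k^2*p - 56*k^2 - 5*k*p^2 - k*p - 5*p^3 + p^2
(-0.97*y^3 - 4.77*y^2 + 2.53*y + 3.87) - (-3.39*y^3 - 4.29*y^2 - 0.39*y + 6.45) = 2.42*y^3 - 0.48*y^2 + 2.92*y - 2.58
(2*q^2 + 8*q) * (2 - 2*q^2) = -4*q^4 - 16*q^3 + 4*q^2 + 16*q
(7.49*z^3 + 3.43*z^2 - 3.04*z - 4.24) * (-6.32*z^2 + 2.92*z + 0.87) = -47.3368*z^5 + 0.193199999999997*z^4 + 35.7447*z^3 + 20.9041*z^2 - 15.0256*z - 3.6888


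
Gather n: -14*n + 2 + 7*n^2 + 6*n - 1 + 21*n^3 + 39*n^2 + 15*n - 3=21*n^3 + 46*n^2 + 7*n - 2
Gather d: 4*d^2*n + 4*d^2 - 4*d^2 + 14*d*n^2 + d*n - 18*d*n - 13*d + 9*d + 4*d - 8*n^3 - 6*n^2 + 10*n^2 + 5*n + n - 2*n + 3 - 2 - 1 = 4*d^2*n + d*(14*n^2 - 17*n) - 8*n^3 + 4*n^2 + 4*n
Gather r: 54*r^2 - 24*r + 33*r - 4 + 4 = 54*r^2 + 9*r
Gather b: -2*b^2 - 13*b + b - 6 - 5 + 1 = -2*b^2 - 12*b - 10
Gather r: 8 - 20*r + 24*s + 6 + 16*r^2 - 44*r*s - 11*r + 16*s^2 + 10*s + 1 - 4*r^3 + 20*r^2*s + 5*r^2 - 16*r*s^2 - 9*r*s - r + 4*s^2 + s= -4*r^3 + r^2*(20*s + 21) + r*(-16*s^2 - 53*s - 32) + 20*s^2 + 35*s + 15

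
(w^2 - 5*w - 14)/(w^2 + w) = (w^2 - 5*w - 14)/(w*(w + 1))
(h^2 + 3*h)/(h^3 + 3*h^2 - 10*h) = (h + 3)/(h^2 + 3*h - 10)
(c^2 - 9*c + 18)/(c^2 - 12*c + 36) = (c - 3)/(c - 6)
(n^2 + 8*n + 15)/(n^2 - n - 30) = (n + 3)/(n - 6)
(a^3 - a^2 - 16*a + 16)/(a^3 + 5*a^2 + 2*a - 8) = (a - 4)/(a + 2)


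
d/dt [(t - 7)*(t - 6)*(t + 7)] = 3*t^2 - 12*t - 49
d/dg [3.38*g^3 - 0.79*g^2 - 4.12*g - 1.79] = 10.14*g^2 - 1.58*g - 4.12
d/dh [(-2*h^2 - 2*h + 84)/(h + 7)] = -2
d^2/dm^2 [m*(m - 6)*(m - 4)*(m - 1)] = 12*m^2 - 66*m + 68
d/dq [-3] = 0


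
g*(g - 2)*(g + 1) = g^3 - g^2 - 2*g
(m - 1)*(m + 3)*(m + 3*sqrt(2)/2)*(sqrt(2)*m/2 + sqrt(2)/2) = sqrt(2)*m^4/2 + 3*m^3/2 + 3*sqrt(2)*m^3/2 - sqrt(2)*m^2/2 + 9*m^2/2 - 3*sqrt(2)*m/2 - 3*m/2 - 9/2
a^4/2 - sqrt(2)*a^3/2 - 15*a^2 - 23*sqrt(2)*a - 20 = (a/2 + sqrt(2)/2)*(a - 5*sqrt(2))*(a + sqrt(2))*(a + 2*sqrt(2))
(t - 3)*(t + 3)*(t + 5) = t^3 + 5*t^2 - 9*t - 45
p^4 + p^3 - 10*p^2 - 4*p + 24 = (p - 2)^2*(p + 2)*(p + 3)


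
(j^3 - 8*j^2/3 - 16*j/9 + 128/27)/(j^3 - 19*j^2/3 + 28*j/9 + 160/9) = (j - 4/3)/(j - 5)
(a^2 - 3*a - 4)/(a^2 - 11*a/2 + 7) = 2*(a^2 - 3*a - 4)/(2*a^2 - 11*a + 14)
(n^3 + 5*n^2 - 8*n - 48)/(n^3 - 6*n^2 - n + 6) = (n^3 + 5*n^2 - 8*n - 48)/(n^3 - 6*n^2 - n + 6)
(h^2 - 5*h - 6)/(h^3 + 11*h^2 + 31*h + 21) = (h - 6)/(h^2 + 10*h + 21)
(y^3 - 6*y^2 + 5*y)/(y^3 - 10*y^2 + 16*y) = (y^2 - 6*y + 5)/(y^2 - 10*y + 16)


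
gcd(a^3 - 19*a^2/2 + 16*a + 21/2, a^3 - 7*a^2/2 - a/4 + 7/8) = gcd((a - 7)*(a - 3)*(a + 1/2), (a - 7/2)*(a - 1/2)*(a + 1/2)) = a + 1/2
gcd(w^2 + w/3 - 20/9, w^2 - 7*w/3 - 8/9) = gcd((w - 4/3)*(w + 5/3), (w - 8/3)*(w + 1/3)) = 1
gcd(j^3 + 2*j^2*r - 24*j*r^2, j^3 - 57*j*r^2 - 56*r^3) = 1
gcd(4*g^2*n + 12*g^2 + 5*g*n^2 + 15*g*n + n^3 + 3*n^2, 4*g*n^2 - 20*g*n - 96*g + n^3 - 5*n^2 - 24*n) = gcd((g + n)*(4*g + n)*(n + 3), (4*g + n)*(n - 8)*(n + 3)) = 4*g*n + 12*g + n^2 + 3*n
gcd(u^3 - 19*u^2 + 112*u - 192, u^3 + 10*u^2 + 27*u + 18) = 1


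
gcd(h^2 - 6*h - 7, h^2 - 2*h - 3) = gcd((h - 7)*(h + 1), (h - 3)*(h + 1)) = h + 1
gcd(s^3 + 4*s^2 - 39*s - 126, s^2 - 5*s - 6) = s - 6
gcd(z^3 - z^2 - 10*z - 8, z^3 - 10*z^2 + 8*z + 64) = z^2 - 2*z - 8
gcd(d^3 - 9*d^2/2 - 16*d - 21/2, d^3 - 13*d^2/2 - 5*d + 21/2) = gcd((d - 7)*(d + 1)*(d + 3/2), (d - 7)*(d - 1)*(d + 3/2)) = d^2 - 11*d/2 - 21/2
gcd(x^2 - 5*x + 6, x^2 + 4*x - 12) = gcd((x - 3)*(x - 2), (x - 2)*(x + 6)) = x - 2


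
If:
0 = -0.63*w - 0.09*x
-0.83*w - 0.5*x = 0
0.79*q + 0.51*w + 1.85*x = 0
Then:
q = 0.00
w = 0.00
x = 0.00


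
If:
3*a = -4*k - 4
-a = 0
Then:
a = 0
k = -1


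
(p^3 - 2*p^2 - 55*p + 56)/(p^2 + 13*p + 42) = (p^2 - 9*p + 8)/(p + 6)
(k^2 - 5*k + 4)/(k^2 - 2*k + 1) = (k - 4)/(k - 1)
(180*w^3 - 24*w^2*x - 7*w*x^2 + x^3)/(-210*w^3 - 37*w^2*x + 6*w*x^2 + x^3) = (-6*w + x)/(7*w + x)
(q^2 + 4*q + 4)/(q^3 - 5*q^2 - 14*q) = (q + 2)/(q*(q - 7))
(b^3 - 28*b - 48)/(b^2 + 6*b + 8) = b - 6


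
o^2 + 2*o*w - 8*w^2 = (o - 2*w)*(o + 4*w)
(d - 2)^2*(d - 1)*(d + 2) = d^4 - 3*d^3 - 2*d^2 + 12*d - 8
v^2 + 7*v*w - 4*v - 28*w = (v - 4)*(v + 7*w)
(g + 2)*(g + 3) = g^2 + 5*g + 6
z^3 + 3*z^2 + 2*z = z*(z + 1)*(z + 2)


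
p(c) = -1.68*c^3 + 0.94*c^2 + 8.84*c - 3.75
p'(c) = -5.04*c^2 + 1.88*c + 8.84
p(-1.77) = -7.14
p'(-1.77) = -10.28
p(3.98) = -59.59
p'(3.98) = -63.51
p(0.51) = 0.78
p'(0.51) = 8.49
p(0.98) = 4.23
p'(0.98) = 5.84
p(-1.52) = -9.12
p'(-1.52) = -5.66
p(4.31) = -82.69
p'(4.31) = -76.68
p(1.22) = 5.38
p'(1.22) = 3.63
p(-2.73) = 13.30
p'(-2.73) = -33.86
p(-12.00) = 2928.57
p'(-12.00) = -739.48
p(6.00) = -279.75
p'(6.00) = -161.32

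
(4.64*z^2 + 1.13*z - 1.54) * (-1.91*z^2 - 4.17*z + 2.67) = -8.8624*z^4 - 21.5071*z^3 + 10.6181*z^2 + 9.4389*z - 4.1118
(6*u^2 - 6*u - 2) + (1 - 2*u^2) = 4*u^2 - 6*u - 1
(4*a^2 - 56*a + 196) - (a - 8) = 4*a^2 - 57*a + 204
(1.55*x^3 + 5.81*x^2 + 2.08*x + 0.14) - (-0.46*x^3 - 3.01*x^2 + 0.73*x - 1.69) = 2.01*x^3 + 8.82*x^2 + 1.35*x + 1.83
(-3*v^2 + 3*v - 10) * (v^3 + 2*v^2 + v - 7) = -3*v^5 - 3*v^4 - 7*v^3 + 4*v^2 - 31*v + 70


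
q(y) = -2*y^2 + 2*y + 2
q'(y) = 2 - 4*y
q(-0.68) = -0.28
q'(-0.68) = 4.72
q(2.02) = -2.12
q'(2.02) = -6.08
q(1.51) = 0.46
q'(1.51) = -4.04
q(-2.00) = -10.00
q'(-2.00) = 10.00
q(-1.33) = -4.20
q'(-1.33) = 7.32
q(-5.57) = -71.19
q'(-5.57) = 24.28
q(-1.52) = -5.66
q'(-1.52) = 8.08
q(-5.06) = -59.33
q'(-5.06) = 22.24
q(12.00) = -262.00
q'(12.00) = -46.00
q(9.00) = -142.00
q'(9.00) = -34.00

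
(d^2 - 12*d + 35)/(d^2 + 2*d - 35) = (d - 7)/(d + 7)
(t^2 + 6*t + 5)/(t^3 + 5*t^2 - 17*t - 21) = (t + 5)/(t^2 + 4*t - 21)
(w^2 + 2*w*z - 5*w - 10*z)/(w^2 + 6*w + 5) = (w^2 + 2*w*z - 5*w - 10*z)/(w^2 + 6*w + 5)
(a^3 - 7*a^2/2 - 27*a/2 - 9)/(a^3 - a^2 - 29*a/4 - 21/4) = 2*(a - 6)/(2*a - 7)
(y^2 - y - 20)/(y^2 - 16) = (y - 5)/(y - 4)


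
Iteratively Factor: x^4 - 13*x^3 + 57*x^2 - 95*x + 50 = (x - 5)*(x^3 - 8*x^2 + 17*x - 10) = (x - 5)*(x - 2)*(x^2 - 6*x + 5) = (x - 5)^2*(x - 2)*(x - 1)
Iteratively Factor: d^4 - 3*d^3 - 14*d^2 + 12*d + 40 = (d + 2)*(d^3 - 5*d^2 - 4*d + 20) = (d + 2)^2*(d^2 - 7*d + 10) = (d - 2)*(d + 2)^2*(d - 5)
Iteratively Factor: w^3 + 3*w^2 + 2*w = (w + 2)*(w^2 + w) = (w + 1)*(w + 2)*(w)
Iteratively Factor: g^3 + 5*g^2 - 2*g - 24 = (g + 3)*(g^2 + 2*g - 8) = (g + 3)*(g + 4)*(g - 2)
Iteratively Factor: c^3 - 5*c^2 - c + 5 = (c + 1)*(c^2 - 6*c + 5) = (c - 5)*(c + 1)*(c - 1)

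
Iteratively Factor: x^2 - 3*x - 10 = (x + 2)*(x - 5)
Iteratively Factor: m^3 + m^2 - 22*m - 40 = (m + 4)*(m^2 - 3*m - 10) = (m + 2)*(m + 4)*(m - 5)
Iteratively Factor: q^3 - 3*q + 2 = (q - 1)*(q^2 + q - 2) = (q - 1)*(q + 2)*(q - 1)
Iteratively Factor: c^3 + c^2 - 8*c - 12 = (c + 2)*(c^2 - c - 6) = (c + 2)^2*(c - 3)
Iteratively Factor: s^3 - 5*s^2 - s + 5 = (s - 5)*(s^2 - 1) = (s - 5)*(s - 1)*(s + 1)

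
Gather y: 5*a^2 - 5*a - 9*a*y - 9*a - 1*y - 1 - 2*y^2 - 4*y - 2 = 5*a^2 - 14*a - 2*y^2 + y*(-9*a - 5) - 3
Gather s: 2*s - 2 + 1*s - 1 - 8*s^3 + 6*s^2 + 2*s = -8*s^3 + 6*s^2 + 5*s - 3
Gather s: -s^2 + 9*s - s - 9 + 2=-s^2 + 8*s - 7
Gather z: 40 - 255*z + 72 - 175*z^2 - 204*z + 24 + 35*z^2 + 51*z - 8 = -140*z^2 - 408*z + 128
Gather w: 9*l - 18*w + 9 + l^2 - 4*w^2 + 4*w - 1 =l^2 + 9*l - 4*w^2 - 14*w + 8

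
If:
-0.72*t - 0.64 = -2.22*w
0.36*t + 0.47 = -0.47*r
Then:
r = -2.36170212765957*w - 0.319148936170213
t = 3.08333333333333*w - 0.888888888888889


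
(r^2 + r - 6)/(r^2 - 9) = (r - 2)/(r - 3)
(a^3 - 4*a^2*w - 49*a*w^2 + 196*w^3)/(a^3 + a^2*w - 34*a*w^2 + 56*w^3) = (-a + 7*w)/(-a + 2*w)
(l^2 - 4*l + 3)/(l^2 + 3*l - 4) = (l - 3)/(l + 4)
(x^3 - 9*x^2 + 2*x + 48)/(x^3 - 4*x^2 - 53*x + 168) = (x + 2)/(x + 7)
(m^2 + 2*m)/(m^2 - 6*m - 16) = m/(m - 8)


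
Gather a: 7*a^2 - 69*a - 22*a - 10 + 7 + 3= 7*a^2 - 91*a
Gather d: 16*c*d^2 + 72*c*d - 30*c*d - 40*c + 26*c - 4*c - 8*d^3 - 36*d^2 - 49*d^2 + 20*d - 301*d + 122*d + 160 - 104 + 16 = -18*c - 8*d^3 + d^2*(16*c - 85) + d*(42*c - 159) + 72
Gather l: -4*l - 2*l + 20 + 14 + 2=36 - 6*l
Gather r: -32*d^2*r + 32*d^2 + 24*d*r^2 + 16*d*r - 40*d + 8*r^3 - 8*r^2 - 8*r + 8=32*d^2 - 40*d + 8*r^3 + r^2*(24*d - 8) + r*(-32*d^2 + 16*d - 8) + 8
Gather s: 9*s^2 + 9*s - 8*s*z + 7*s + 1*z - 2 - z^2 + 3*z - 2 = 9*s^2 + s*(16 - 8*z) - z^2 + 4*z - 4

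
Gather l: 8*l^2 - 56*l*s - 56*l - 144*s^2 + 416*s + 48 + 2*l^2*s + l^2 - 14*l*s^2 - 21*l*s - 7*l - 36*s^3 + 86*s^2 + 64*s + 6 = l^2*(2*s + 9) + l*(-14*s^2 - 77*s - 63) - 36*s^3 - 58*s^2 + 480*s + 54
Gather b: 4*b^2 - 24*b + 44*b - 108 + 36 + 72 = 4*b^2 + 20*b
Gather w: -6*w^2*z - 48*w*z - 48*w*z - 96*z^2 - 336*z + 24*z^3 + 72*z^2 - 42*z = -6*w^2*z - 96*w*z + 24*z^3 - 24*z^2 - 378*z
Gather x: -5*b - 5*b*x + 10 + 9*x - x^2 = -5*b - x^2 + x*(9 - 5*b) + 10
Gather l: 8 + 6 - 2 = 12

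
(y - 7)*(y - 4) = y^2 - 11*y + 28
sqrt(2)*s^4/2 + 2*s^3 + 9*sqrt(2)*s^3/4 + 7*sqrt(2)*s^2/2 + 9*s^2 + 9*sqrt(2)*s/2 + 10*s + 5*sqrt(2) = (s + 2)*(s + 5/2)*(s + sqrt(2))*(sqrt(2)*s/2 + 1)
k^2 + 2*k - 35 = (k - 5)*(k + 7)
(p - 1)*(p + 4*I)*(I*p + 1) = I*p^3 - 3*p^2 - I*p^2 + 3*p + 4*I*p - 4*I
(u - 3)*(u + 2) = u^2 - u - 6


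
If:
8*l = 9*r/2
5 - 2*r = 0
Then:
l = 45/32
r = 5/2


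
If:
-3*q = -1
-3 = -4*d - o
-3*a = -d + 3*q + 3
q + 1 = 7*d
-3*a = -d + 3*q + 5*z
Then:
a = -80/63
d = 4/21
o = 47/21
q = 1/3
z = 3/5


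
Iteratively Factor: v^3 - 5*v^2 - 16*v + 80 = (v - 5)*(v^2 - 16) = (v - 5)*(v + 4)*(v - 4)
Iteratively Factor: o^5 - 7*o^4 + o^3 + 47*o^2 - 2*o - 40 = (o + 2)*(o^4 - 9*o^3 + 19*o^2 + 9*o - 20) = (o - 4)*(o + 2)*(o^3 - 5*o^2 - o + 5) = (o - 4)*(o + 1)*(o + 2)*(o^2 - 6*o + 5) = (o - 4)*(o - 1)*(o + 1)*(o + 2)*(o - 5)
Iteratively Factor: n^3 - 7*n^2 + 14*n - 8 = (n - 1)*(n^2 - 6*n + 8) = (n - 4)*(n - 1)*(n - 2)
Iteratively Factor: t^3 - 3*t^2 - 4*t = (t + 1)*(t^2 - 4*t) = t*(t + 1)*(t - 4)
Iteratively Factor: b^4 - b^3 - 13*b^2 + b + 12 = (b - 4)*(b^3 + 3*b^2 - b - 3) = (b - 4)*(b - 1)*(b^2 + 4*b + 3) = (b - 4)*(b - 1)*(b + 3)*(b + 1)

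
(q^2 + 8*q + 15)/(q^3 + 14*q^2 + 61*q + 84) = (q + 5)/(q^2 + 11*q + 28)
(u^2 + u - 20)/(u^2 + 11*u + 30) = (u - 4)/(u + 6)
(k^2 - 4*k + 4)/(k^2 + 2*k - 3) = (k^2 - 4*k + 4)/(k^2 + 2*k - 3)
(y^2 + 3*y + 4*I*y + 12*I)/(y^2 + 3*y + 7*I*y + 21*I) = (y + 4*I)/(y + 7*I)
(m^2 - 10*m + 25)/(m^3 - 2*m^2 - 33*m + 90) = (m - 5)/(m^2 + 3*m - 18)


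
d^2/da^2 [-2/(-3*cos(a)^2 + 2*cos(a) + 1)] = (-72*sin(a)^4 + 68*sin(a)^2 - 41*cos(a) + 9*cos(3*a) + 32)/((cos(a) - 1)^3*(3*cos(a) + 1)^3)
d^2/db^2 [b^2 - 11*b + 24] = 2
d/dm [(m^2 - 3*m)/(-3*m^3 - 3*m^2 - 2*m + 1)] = (3*m^4 - 18*m^3 - 11*m^2 + 2*m - 3)/(9*m^6 + 18*m^5 + 21*m^4 + 6*m^3 - 2*m^2 - 4*m + 1)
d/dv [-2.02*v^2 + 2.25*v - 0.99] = 2.25 - 4.04*v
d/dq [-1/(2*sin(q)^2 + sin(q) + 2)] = (4*sin(q) + 1)*cos(q)/(sin(q) - cos(2*q) + 3)^2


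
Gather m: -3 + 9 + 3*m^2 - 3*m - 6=3*m^2 - 3*m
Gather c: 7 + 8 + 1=16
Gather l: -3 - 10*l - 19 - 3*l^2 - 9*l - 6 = -3*l^2 - 19*l - 28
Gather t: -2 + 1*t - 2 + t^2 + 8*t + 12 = t^2 + 9*t + 8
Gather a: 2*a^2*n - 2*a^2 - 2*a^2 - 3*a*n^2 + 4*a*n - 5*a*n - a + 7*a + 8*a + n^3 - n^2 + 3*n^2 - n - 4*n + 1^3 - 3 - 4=a^2*(2*n - 4) + a*(-3*n^2 - n + 14) + n^3 + 2*n^2 - 5*n - 6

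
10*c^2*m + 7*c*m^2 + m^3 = m*(2*c + m)*(5*c + m)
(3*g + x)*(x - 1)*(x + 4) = 3*g*x^2 + 9*g*x - 12*g + x^3 + 3*x^2 - 4*x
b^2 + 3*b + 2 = (b + 1)*(b + 2)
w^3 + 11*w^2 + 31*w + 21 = (w + 1)*(w + 3)*(w + 7)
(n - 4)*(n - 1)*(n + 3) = n^3 - 2*n^2 - 11*n + 12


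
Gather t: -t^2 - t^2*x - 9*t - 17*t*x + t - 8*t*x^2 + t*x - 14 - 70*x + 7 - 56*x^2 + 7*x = t^2*(-x - 1) + t*(-8*x^2 - 16*x - 8) - 56*x^2 - 63*x - 7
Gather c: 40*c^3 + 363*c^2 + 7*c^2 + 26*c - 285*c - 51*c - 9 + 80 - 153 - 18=40*c^3 + 370*c^2 - 310*c - 100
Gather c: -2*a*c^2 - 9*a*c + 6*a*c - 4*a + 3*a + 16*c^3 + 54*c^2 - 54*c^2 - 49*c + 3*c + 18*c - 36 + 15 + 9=-2*a*c^2 - a + 16*c^3 + c*(-3*a - 28) - 12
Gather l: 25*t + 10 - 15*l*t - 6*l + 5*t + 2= l*(-15*t - 6) + 30*t + 12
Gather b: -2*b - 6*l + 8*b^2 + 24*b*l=8*b^2 + b*(24*l - 2) - 6*l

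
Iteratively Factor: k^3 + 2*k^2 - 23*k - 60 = (k + 3)*(k^2 - k - 20) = (k + 3)*(k + 4)*(k - 5)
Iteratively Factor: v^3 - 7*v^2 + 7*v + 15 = (v + 1)*(v^2 - 8*v + 15) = (v - 3)*(v + 1)*(v - 5)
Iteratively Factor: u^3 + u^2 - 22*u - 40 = (u + 2)*(u^2 - u - 20) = (u + 2)*(u + 4)*(u - 5)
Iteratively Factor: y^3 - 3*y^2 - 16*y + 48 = (y + 4)*(y^2 - 7*y + 12) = (y - 4)*(y + 4)*(y - 3)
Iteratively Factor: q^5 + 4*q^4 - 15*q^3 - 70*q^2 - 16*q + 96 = (q + 4)*(q^4 - 15*q^2 - 10*q + 24) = (q + 2)*(q + 4)*(q^3 - 2*q^2 - 11*q + 12) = (q + 2)*(q + 3)*(q + 4)*(q^2 - 5*q + 4) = (q - 4)*(q + 2)*(q + 3)*(q + 4)*(q - 1)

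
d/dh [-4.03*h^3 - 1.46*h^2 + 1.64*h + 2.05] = -12.09*h^2 - 2.92*h + 1.64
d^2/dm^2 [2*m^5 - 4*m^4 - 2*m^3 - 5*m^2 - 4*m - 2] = 40*m^3 - 48*m^2 - 12*m - 10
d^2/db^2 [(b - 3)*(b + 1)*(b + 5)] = 6*b + 6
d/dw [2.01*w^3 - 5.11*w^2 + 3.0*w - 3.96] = 6.03*w^2 - 10.22*w + 3.0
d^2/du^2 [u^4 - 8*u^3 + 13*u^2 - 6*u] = 12*u^2 - 48*u + 26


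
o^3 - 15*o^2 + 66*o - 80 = (o - 8)*(o - 5)*(o - 2)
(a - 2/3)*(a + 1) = a^2 + a/3 - 2/3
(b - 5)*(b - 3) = b^2 - 8*b + 15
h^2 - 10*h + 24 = (h - 6)*(h - 4)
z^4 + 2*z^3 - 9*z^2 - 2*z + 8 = (z - 2)*(z - 1)*(z + 1)*(z + 4)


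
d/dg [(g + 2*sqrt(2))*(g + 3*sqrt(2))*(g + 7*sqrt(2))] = 3*g^2 + 24*sqrt(2)*g + 82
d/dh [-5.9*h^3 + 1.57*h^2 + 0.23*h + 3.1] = -17.7*h^2 + 3.14*h + 0.23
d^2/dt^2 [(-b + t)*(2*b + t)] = 2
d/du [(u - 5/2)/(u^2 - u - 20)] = (u^2 - u - (2*u - 5)*(2*u - 1)/2 - 20)/(-u^2 + u + 20)^2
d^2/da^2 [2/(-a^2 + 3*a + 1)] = 4*(-a^2 + 3*a + (2*a - 3)^2 + 1)/(-a^2 + 3*a + 1)^3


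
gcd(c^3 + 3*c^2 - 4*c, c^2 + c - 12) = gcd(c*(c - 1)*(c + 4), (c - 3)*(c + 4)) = c + 4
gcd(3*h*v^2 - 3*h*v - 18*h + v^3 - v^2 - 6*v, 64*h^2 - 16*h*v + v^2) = 1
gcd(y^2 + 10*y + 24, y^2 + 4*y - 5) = 1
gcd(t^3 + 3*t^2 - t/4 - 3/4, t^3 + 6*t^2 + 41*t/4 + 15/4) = t^2 + 7*t/2 + 3/2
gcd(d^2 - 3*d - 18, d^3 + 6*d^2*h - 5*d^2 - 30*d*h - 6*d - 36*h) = d - 6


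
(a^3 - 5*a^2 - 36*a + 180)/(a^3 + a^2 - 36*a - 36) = (a - 5)/(a + 1)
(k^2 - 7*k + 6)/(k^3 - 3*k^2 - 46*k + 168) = (k - 1)/(k^2 + 3*k - 28)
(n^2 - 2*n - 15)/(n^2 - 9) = (n - 5)/(n - 3)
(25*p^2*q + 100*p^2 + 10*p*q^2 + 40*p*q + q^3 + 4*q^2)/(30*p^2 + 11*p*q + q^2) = (5*p*q + 20*p + q^2 + 4*q)/(6*p + q)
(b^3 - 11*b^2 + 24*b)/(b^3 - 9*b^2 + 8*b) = (b - 3)/(b - 1)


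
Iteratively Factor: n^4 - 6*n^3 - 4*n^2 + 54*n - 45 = (n + 3)*(n^3 - 9*n^2 + 23*n - 15) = (n - 3)*(n + 3)*(n^2 - 6*n + 5) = (n - 5)*(n - 3)*(n + 3)*(n - 1)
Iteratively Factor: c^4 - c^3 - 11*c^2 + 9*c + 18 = (c + 3)*(c^3 - 4*c^2 + c + 6) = (c - 3)*(c + 3)*(c^2 - c - 2) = (c - 3)*(c - 2)*(c + 3)*(c + 1)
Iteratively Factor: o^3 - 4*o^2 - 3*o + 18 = (o + 2)*(o^2 - 6*o + 9) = (o - 3)*(o + 2)*(o - 3)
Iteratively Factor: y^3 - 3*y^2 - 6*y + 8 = (y - 1)*(y^2 - 2*y - 8) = (y - 1)*(y + 2)*(y - 4)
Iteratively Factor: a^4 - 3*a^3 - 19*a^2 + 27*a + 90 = (a - 5)*(a^3 + 2*a^2 - 9*a - 18) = (a - 5)*(a + 3)*(a^2 - a - 6) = (a - 5)*(a - 3)*(a + 3)*(a + 2)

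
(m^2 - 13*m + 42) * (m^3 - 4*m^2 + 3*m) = m^5 - 17*m^4 + 97*m^3 - 207*m^2 + 126*m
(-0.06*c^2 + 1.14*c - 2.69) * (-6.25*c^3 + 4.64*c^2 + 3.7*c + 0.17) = 0.375*c^5 - 7.4034*c^4 + 21.8801*c^3 - 8.2738*c^2 - 9.7592*c - 0.4573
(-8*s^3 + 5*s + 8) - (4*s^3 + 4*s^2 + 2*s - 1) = -12*s^3 - 4*s^2 + 3*s + 9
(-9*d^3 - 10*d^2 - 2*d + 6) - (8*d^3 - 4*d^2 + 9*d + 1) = -17*d^3 - 6*d^2 - 11*d + 5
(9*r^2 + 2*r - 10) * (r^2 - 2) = 9*r^4 + 2*r^3 - 28*r^2 - 4*r + 20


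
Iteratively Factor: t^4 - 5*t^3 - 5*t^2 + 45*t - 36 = (t - 1)*(t^3 - 4*t^2 - 9*t + 36) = (t - 3)*(t - 1)*(t^2 - t - 12) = (t - 3)*(t - 1)*(t + 3)*(t - 4)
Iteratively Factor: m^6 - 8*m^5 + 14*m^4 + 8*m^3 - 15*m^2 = (m - 1)*(m^5 - 7*m^4 + 7*m^3 + 15*m^2) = m*(m - 1)*(m^4 - 7*m^3 + 7*m^2 + 15*m) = m*(m - 3)*(m - 1)*(m^3 - 4*m^2 - 5*m) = m*(m - 3)*(m - 1)*(m + 1)*(m^2 - 5*m) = m*(m - 5)*(m - 3)*(m - 1)*(m + 1)*(m)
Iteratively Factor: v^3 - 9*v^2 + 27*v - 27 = (v - 3)*(v^2 - 6*v + 9) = (v - 3)^2*(v - 3)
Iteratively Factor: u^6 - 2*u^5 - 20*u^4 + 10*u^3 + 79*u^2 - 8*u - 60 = (u - 5)*(u^5 + 3*u^4 - 5*u^3 - 15*u^2 + 4*u + 12) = (u - 5)*(u + 3)*(u^4 - 5*u^2 + 4) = (u - 5)*(u + 1)*(u + 3)*(u^3 - u^2 - 4*u + 4) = (u - 5)*(u - 1)*(u + 1)*(u + 3)*(u^2 - 4) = (u - 5)*(u - 2)*(u - 1)*(u + 1)*(u + 3)*(u + 2)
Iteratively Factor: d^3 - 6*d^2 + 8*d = (d)*(d^2 - 6*d + 8) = d*(d - 2)*(d - 4)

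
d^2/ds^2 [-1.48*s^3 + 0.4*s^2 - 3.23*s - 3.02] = 0.8 - 8.88*s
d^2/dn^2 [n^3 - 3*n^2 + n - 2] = 6*n - 6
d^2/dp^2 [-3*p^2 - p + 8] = -6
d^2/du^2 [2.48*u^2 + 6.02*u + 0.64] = 4.96000000000000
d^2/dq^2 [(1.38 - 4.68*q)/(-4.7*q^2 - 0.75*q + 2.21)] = ((5.952 - 131.976*q)*(4.7*q^2 + 0.75*q - 2.21) + (4.68*q - 1.38)*(9.4*q + 0.75)*(18.8*q + 1.5))/(4.7*q^2 + 0.75*q - 2.21)^3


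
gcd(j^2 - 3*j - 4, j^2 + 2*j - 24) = j - 4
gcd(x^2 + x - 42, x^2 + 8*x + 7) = x + 7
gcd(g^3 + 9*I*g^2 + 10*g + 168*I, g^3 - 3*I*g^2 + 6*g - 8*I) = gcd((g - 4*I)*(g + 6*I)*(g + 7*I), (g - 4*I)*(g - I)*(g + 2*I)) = g - 4*I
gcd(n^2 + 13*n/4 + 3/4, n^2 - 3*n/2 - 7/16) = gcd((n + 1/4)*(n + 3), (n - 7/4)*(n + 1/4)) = n + 1/4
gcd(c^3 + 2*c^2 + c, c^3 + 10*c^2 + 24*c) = c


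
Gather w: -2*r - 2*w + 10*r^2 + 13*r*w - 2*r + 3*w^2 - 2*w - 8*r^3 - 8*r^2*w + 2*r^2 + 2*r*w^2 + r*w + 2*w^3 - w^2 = -8*r^3 + 12*r^2 - 4*r + 2*w^3 + w^2*(2*r + 2) + w*(-8*r^2 + 14*r - 4)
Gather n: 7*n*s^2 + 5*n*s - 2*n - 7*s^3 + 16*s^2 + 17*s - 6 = n*(7*s^2 + 5*s - 2) - 7*s^3 + 16*s^2 + 17*s - 6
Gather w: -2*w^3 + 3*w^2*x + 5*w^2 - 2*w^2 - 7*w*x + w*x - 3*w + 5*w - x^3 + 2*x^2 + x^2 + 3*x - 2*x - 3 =-2*w^3 + w^2*(3*x + 3) + w*(2 - 6*x) - x^3 + 3*x^2 + x - 3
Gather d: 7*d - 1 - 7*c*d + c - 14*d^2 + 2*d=c - 14*d^2 + d*(9 - 7*c) - 1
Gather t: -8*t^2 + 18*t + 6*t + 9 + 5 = -8*t^2 + 24*t + 14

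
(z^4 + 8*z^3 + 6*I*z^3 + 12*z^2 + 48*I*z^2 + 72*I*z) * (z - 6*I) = z^5 + 8*z^4 + 48*z^3 + 288*z^2 + 432*z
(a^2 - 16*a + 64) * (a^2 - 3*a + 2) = a^4 - 19*a^3 + 114*a^2 - 224*a + 128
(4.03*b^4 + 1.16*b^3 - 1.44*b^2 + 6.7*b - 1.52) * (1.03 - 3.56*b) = -14.3468*b^5 + 0.0213000000000001*b^4 + 6.3212*b^3 - 25.3352*b^2 + 12.3122*b - 1.5656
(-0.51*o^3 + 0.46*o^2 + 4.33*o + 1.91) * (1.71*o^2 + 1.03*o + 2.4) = -0.8721*o^5 + 0.2613*o^4 + 6.6541*o^3 + 8.83*o^2 + 12.3593*o + 4.584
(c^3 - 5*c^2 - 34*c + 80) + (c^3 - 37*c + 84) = 2*c^3 - 5*c^2 - 71*c + 164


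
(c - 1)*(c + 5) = c^2 + 4*c - 5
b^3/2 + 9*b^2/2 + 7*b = b*(b/2 + 1)*(b + 7)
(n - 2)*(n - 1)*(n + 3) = n^3 - 7*n + 6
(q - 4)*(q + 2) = q^2 - 2*q - 8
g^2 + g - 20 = (g - 4)*(g + 5)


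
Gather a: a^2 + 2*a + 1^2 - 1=a^2 + 2*a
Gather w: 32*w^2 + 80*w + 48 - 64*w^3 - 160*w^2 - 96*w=-64*w^3 - 128*w^2 - 16*w + 48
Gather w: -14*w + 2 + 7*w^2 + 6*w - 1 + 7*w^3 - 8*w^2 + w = 7*w^3 - w^2 - 7*w + 1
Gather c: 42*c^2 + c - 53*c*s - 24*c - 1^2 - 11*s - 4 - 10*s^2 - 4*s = 42*c^2 + c*(-53*s - 23) - 10*s^2 - 15*s - 5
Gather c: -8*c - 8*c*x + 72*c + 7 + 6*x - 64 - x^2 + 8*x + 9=c*(64 - 8*x) - x^2 + 14*x - 48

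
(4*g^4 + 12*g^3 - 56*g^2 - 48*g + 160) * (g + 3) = 4*g^5 + 24*g^4 - 20*g^3 - 216*g^2 + 16*g + 480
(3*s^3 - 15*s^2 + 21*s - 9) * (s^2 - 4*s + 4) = 3*s^5 - 27*s^4 + 93*s^3 - 153*s^2 + 120*s - 36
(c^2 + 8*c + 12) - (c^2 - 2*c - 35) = 10*c + 47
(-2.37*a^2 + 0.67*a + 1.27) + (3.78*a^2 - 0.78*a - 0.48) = 1.41*a^2 - 0.11*a + 0.79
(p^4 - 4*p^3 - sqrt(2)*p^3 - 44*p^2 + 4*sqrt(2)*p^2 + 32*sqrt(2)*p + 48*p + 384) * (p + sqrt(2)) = p^5 - 4*p^4 - 46*p^3 - 12*sqrt(2)*p^2 + 56*p^2 + 48*sqrt(2)*p + 448*p + 384*sqrt(2)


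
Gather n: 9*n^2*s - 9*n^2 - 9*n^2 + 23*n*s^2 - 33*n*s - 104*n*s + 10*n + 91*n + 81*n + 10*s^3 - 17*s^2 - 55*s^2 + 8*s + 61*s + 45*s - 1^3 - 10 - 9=n^2*(9*s - 18) + n*(23*s^2 - 137*s + 182) + 10*s^3 - 72*s^2 + 114*s - 20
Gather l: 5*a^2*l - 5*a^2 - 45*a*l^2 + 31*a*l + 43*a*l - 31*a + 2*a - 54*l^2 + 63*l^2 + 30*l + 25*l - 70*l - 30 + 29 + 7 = -5*a^2 - 29*a + l^2*(9 - 45*a) + l*(5*a^2 + 74*a - 15) + 6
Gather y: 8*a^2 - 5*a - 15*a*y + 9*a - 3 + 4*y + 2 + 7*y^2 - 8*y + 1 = 8*a^2 + 4*a + 7*y^2 + y*(-15*a - 4)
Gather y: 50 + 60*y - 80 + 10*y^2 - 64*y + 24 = 10*y^2 - 4*y - 6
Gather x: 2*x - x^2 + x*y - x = -x^2 + x*(y + 1)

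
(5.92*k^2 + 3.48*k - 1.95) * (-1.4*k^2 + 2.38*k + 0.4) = -8.288*k^4 + 9.2176*k^3 + 13.3804*k^2 - 3.249*k - 0.78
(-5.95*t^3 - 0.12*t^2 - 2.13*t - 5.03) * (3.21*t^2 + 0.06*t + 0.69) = -19.0995*t^5 - 0.7422*t^4 - 10.95*t^3 - 16.3569*t^2 - 1.7715*t - 3.4707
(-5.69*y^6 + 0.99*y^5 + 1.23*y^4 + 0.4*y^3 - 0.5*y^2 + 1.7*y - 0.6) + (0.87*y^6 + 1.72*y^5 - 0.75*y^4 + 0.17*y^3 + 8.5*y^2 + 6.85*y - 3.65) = -4.82*y^6 + 2.71*y^5 + 0.48*y^4 + 0.57*y^3 + 8.0*y^2 + 8.55*y - 4.25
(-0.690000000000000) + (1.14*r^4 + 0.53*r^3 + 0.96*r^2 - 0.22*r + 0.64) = 1.14*r^4 + 0.53*r^3 + 0.96*r^2 - 0.22*r - 0.0499999999999999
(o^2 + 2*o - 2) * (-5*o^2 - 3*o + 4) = -5*o^4 - 13*o^3 + 8*o^2 + 14*o - 8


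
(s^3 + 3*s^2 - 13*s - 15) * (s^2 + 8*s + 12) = s^5 + 11*s^4 + 23*s^3 - 83*s^2 - 276*s - 180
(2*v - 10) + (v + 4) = 3*v - 6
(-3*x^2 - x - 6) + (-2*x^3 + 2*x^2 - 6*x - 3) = -2*x^3 - x^2 - 7*x - 9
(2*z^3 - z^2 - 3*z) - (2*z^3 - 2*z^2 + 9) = z^2 - 3*z - 9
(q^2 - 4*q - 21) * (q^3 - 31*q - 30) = q^5 - 4*q^4 - 52*q^3 + 94*q^2 + 771*q + 630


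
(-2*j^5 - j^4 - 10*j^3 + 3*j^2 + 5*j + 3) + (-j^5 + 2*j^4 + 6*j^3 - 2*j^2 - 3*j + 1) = -3*j^5 + j^4 - 4*j^3 + j^2 + 2*j + 4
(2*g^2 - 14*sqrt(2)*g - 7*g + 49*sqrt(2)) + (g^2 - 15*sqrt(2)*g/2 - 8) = 3*g^2 - 43*sqrt(2)*g/2 - 7*g - 8 + 49*sqrt(2)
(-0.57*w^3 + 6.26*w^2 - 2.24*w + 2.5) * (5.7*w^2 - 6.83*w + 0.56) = -3.249*w^5 + 39.5751*w^4 - 55.843*w^3 + 33.0548*w^2 - 18.3294*w + 1.4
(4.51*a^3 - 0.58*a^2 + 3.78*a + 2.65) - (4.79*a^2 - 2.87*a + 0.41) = 4.51*a^3 - 5.37*a^2 + 6.65*a + 2.24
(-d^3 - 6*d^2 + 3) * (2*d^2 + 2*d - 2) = -2*d^5 - 14*d^4 - 10*d^3 + 18*d^2 + 6*d - 6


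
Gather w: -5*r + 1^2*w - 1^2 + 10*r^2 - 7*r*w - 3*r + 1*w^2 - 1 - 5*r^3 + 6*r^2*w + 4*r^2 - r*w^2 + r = -5*r^3 + 14*r^2 - 7*r + w^2*(1 - r) + w*(6*r^2 - 7*r + 1) - 2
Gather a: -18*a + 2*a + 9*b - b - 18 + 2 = -16*a + 8*b - 16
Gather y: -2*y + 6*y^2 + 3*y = 6*y^2 + y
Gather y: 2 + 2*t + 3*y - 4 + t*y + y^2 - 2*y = 2*t + y^2 + y*(t + 1) - 2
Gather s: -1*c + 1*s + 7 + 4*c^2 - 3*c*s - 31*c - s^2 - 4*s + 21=4*c^2 - 32*c - s^2 + s*(-3*c - 3) + 28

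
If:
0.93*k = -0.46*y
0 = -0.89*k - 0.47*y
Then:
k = 0.00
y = 0.00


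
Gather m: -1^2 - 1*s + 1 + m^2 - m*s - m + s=m^2 + m*(-s - 1)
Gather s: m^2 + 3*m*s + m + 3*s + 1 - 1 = m^2 + m + s*(3*m + 3)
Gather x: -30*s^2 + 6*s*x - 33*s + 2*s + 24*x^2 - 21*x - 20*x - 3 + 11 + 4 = -30*s^2 - 31*s + 24*x^2 + x*(6*s - 41) + 12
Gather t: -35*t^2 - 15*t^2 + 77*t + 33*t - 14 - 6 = -50*t^2 + 110*t - 20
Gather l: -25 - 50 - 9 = -84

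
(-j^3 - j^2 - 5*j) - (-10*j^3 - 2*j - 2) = 9*j^3 - j^2 - 3*j + 2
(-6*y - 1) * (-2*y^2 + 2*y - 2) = 12*y^3 - 10*y^2 + 10*y + 2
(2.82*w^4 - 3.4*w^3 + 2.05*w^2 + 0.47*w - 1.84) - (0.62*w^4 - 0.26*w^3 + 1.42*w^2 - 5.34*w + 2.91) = 2.2*w^4 - 3.14*w^3 + 0.63*w^2 + 5.81*w - 4.75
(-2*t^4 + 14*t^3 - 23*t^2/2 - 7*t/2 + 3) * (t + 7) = -2*t^5 + 173*t^3/2 - 84*t^2 - 43*t/2 + 21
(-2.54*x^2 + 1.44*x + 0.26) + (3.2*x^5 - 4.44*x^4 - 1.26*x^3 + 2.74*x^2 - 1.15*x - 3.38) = 3.2*x^5 - 4.44*x^4 - 1.26*x^3 + 0.2*x^2 + 0.29*x - 3.12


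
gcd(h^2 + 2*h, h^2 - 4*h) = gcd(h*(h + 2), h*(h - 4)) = h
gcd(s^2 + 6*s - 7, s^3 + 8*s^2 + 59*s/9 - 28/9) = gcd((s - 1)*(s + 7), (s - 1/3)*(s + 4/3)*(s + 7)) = s + 7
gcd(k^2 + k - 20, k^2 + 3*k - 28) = k - 4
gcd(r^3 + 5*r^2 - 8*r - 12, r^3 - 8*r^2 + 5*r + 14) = r^2 - r - 2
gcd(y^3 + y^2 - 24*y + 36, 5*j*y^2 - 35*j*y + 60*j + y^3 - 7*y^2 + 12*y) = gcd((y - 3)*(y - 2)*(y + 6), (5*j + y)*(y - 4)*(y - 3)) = y - 3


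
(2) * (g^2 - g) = 2*g^2 - 2*g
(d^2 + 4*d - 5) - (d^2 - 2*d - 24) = 6*d + 19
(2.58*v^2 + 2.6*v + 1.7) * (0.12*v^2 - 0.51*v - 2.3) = 0.3096*v^4 - 1.0038*v^3 - 7.056*v^2 - 6.847*v - 3.91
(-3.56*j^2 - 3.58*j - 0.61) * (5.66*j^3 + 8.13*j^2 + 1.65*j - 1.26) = -20.1496*j^5 - 49.2056*j^4 - 38.432*j^3 - 6.3807*j^2 + 3.5043*j + 0.7686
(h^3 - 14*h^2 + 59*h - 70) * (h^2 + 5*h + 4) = h^5 - 9*h^4 - 7*h^3 + 169*h^2 - 114*h - 280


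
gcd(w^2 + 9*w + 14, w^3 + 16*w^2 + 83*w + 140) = w + 7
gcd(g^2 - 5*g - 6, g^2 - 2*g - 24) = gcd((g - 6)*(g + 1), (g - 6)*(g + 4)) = g - 6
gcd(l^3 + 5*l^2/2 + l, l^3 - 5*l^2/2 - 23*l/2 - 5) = l^2 + 5*l/2 + 1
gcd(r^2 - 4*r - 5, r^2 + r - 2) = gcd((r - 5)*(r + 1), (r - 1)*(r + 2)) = 1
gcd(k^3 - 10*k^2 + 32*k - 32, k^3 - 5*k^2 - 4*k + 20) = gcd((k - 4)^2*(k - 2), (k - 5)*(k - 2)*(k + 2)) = k - 2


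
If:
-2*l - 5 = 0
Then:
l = -5/2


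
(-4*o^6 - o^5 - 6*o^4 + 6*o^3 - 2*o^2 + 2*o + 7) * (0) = 0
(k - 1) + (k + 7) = 2*k + 6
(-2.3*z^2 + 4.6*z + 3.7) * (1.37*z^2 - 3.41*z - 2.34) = -3.151*z^4 + 14.145*z^3 - 5.235*z^2 - 23.381*z - 8.658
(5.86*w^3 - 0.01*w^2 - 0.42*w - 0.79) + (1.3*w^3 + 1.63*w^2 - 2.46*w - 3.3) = 7.16*w^3 + 1.62*w^2 - 2.88*w - 4.09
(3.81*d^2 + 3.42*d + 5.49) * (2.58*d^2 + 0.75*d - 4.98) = 9.8298*d^4 + 11.6811*d^3 - 2.2446*d^2 - 12.9141*d - 27.3402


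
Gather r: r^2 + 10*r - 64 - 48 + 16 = r^2 + 10*r - 96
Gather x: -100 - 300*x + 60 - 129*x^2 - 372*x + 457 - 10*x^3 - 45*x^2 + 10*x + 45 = -10*x^3 - 174*x^2 - 662*x + 462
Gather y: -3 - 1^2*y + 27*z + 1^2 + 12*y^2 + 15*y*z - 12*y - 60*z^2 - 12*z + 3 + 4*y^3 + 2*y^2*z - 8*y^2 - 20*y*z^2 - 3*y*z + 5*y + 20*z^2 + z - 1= 4*y^3 + y^2*(2*z + 4) + y*(-20*z^2 + 12*z - 8) - 40*z^2 + 16*z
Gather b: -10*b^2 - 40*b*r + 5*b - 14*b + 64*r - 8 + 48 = -10*b^2 + b*(-40*r - 9) + 64*r + 40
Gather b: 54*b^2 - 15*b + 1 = 54*b^2 - 15*b + 1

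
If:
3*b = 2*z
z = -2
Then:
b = -4/3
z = -2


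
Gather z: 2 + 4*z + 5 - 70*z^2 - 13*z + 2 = -70*z^2 - 9*z + 9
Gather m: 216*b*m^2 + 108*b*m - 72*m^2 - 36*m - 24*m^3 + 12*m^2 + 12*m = -24*m^3 + m^2*(216*b - 60) + m*(108*b - 24)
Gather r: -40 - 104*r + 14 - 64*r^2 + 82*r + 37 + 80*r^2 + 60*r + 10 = 16*r^2 + 38*r + 21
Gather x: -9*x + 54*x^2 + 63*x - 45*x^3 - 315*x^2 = -45*x^3 - 261*x^2 + 54*x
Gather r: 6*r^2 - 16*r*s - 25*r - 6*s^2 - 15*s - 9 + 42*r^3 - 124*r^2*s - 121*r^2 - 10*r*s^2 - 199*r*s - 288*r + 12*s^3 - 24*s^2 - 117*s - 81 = 42*r^3 + r^2*(-124*s - 115) + r*(-10*s^2 - 215*s - 313) + 12*s^3 - 30*s^2 - 132*s - 90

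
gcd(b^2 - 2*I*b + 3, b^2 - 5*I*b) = 1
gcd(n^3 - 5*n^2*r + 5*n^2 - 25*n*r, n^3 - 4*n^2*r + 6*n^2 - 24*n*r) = n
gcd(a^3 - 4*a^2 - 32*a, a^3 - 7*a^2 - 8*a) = a^2 - 8*a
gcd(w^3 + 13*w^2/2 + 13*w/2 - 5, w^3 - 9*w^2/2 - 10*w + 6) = w^2 + 3*w/2 - 1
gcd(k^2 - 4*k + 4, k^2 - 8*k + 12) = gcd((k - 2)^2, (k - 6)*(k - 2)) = k - 2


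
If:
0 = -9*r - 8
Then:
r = -8/9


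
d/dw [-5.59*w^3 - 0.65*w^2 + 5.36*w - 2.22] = -16.77*w^2 - 1.3*w + 5.36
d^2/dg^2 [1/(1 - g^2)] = 2*(-3*g^2 - 1)/(g^2 - 1)^3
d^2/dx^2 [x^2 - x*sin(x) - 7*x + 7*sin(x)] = x*sin(x) - 7*sin(x) - 2*cos(x) + 2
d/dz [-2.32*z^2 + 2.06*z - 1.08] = 2.06 - 4.64*z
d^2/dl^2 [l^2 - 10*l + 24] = 2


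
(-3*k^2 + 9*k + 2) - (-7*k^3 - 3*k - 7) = 7*k^3 - 3*k^2 + 12*k + 9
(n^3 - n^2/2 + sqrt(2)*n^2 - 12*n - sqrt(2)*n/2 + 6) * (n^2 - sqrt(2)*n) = n^5 - n^4/2 - 14*n^3 + 7*n^2 + 12*sqrt(2)*n^2 - 6*sqrt(2)*n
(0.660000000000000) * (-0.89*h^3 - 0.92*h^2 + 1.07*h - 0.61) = -0.5874*h^3 - 0.6072*h^2 + 0.7062*h - 0.4026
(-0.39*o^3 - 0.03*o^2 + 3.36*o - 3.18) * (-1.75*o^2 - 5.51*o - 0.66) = 0.6825*o^5 + 2.2014*o^4 - 5.4573*o^3 - 12.9288*o^2 + 15.3042*o + 2.0988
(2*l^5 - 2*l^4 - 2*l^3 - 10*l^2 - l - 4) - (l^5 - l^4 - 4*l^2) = l^5 - l^4 - 2*l^3 - 6*l^2 - l - 4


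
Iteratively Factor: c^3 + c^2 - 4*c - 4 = (c + 2)*(c^2 - c - 2) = (c - 2)*(c + 2)*(c + 1)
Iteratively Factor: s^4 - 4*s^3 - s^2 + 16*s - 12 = (s - 3)*(s^3 - s^2 - 4*s + 4) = (s - 3)*(s - 2)*(s^2 + s - 2) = (s - 3)*(s - 2)*(s - 1)*(s + 2)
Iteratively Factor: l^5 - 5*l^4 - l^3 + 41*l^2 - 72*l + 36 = (l - 3)*(l^4 - 2*l^3 - 7*l^2 + 20*l - 12) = (l - 3)*(l - 1)*(l^3 - l^2 - 8*l + 12) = (l - 3)*(l - 2)*(l - 1)*(l^2 + l - 6) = (l - 3)*(l - 2)^2*(l - 1)*(l + 3)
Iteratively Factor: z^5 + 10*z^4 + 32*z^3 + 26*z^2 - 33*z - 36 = (z + 4)*(z^4 + 6*z^3 + 8*z^2 - 6*z - 9) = (z + 1)*(z + 4)*(z^3 + 5*z^2 + 3*z - 9) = (z - 1)*(z + 1)*(z + 4)*(z^2 + 6*z + 9) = (z - 1)*(z + 1)*(z + 3)*(z + 4)*(z + 3)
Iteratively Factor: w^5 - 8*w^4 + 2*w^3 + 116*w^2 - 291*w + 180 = (w - 3)*(w^4 - 5*w^3 - 13*w^2 + 77*w - 60) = (w - 3)^2*(w^3 - 2*w^2 - 19*w + 20) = (w - 5)*(w - 3)^2*(w^2 + 3*w - 4) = (w - 5)*(w - 3)^2*(w + 4)*(w - 1)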